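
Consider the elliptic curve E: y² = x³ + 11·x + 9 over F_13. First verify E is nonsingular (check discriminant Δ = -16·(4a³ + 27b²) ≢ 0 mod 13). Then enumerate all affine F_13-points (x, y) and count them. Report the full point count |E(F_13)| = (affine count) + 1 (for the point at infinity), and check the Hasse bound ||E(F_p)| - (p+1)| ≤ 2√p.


Affine points = {(0, 3), (0, 10), (2, 0), (3, 2), (3, 11), (4, 0), (7, 0), (10, 1), (10, 12), (12, 6), (12, 7)}; affine count = 11; |E(F_13)| = 12.

Discriminant check: Δ ∝ 4a³ + 27b² = 4·11³ + 27·9² = 4·1331 + 27·81 ≡ 10 (mod 13). Nonzero ⇒ E is nonsingular.
For each x ∈ F_13, compute rhs = x³ + 11·x + 9 mod 13, then count y ∈ F_13 with y² ≡ rhs.
  x = 0: rhs = 9, matching y values: 3, 10 (2 points).
  x = 1: rhs = 8, matching y values: none (0 points).
  x = 2: rhs = 0, matching y values: 0 (1 points).
  x = 3: rhs = 4, matching y values: 2, 11 (2 points).
  x = 4: rhs = 0, matching y values: 0 (1 points).
  x = 5: rhs = 7, matching y values: none (0 points).
  x = 6: rhs = 5, matching y values: none (0 points).
  x = 7: rhs = 0, matching y values: 0 (1 points).
  x = 8: rhs = 11, matching y values: none (0 points).
  x = 9: rhs = 5, matching y values: none (0 points).
  x = 10: rhs = 1, matching y values: 1, 12 (2 points).
  x = 11: rhs = 5, matching y values: none (0 points).
  x = 12: rhs = 10, matching y values: 6, 7 (2 points).
Total affine count: 11.
Full point count |E(F_13)| = 11 + 1 = 12.
Hasse bound: |12 − (13+1)| = |-2| = 2 ≤ 2√13 ≈ 7.2111 ✓.


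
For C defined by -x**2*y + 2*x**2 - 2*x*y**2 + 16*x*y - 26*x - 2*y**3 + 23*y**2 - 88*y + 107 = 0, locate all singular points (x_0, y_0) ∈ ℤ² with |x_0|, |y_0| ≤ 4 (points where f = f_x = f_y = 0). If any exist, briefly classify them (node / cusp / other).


Singular points: {(2, 3)}; classification: node.

Compute partial derivatives:
  f_x = -2*x*y + 4*x - 2*y**2 + 16*y - 26.
  f_y = -x**2 - 4*x*y + 16*x - 6*y**2 + 46*y - 88.
Scan x_0 ∈ {−4, ..., 4}. For each x_0, f_y(x_0, y) is a polynomial in y; find its integer roots y ∈ {−4, ..., 4}, then test f_x and f at those candidates.
  x = -4: f_y(-4, y) = -6*y**2 + 62*y - 168; no integer root y with |y| ≤ 4.
  x = -3: f_y(-3, y) = -6*y**2 + 58*y - 145; no integer root y with |y| ≤ 4.
  x = -2: f_y(-2, y) = -6*y**2 + 54*y - 124; no integer root y with |y| ≤ 4.
  x = -1: f_y(-1, y) = -6*y**2 + 50*y - 105; no integer root y with |y| ≤ 4.
  x = 0: f_y(0, y) = -6*y**2 + 46*y - 88; vanishes at y ∈ {4}. (0, 4): f_x = 6 ≠ 0.
  x = 1: f_y(1, y) = -6*y**2 + 42*y - 73; no integer root y with |y| ≤ 4.
  x = 2: f_y(2, y) = -6*y**2 + 38*y - 60; vanishes at y ∈ {3}. (2, 3): f_x = 0, f = 0 — SINGULAR.
  x = 3: f_y(3, y) = -6*y**2 + 34*y - 49; no integer root y with |y| ≤ 4.
  x = 4: f_y(4, y) = -6*y**2 + 30*y - 40; no integer root y with |y| ≤ 4.
Only singular point on the grid: (2, 3).
Classify: substitute x = 2 + u, y = 3 + v and expand: f = -u**2*v - u**2 - 2*u*v**2 - 2*v**3 + v**2.
No constant or linear terms (consistent with a singular point). Quadratic part: -u**2 + v**2. Cubic part: -u**2*v - 2*u*v**2 - 2*v**3.
The quadratic part v**2 - u**2 = (v − u)(v + u) splits into two distinct linear factors, so there are two distinct tangent lines y − 3 = ±(x − 2) — this is a node (ordinary double point).
Classification: node.


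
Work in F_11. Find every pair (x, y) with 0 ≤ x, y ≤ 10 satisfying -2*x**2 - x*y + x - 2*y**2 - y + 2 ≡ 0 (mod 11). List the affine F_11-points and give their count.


Affine F_11-points: {(1, 2), (1, 8), (3, 10), (4, 1), (4, 2), (5, 4), (7, 1), (7, 6), (9, 7), (9, 10), (10, 4), (10, 7)}; count = 12.

For each of the 121 pairs (x, y) ∈ F_11², evaluate f(x, y) mod 11. Record the zeros.
  x = 0: [0↦2, 1↦10, 2↦3, 3↦3, 4↦10, 5↦2, 6↦1, 7↦7, 8↦9, 9↦7, 10↦1]  zeros at y ∈ ∅
  x = 1: [0↦1, 1↦8, 2↦0, 3↦10, 4↦5, 5↦7, 6↦5, 7↦10, 8↦0, 9↦8, 10↦1]  zeros at y ∈ {2, 8}
  x = 2: [0↦7, 1↦2, 2↦4, 3↦2, 4↦7, 5↦8, 6↦5, 7↦9, 8↦9, 9↦5, 10↦8]  zeros at y ∈ ∅
  x = 3: [0↦9, 1↦3, 2↦4, 3↦1, 4↦5, 5↦5, 6↦1, 7↦4, 8↦3, 9↦9, 10↦0]  zeros at y ∈ {10}
  x = 4: [0↦7, 1↦0, 2↦0, 3↦7, 4↦10, 5↦9, 6↦4, 7↦6, 8↦4, 9↦9, 10↦10]  zeros at y ∈ {1, 2}
  x = 5: [0↦1, 1↦4, 2↦3, 3↦9, 4↦0, 5↦9, 6↦3, 7↦4, 8↦1, 9↦5, 10↦5]  zeros at y ∈ {4}
  x = 6: [0↦2, 1↦4, 2↦2, 3↦7, 4↦8, 5↦5, 6↦9, 7↦9, 8↦5, 9↦8, 10↦7]  zeros at y ∈ ∅
  x = 7: [0↦10, 1↦0, 2↦8, 3↦1, 4↦1, 5↦8, 6↦0, 7↦10, 8↦5, 9↦7, 10↦5]  zeros at y ∈ {1, 6}
  x = 8: [0↦3, 1↦3, 2↦10, 3↦2, 4↦1, 5↦7, 6↦9, 7↦7, 8↦1, 9↦2, 10↦10]  zeros at y ∈ ∅
  x = 9: [0↦3, 1↦2, 2↦8, 3↦10, 4↦8, 5↦2, 6↦3, 7↦0, 8↦4, 9↦4, 10↦0]  zeros at y ∈ {7, 10}
  x = 10: [0↦10, 1↦8, 2↦2, 3↦3, 4↦0, 5↦4, 6↦4, 7↦0, 8↦3, 9↦2, 10↦8]  zeros at y ∈ {4, 7}
Collecting zeros: affine points = {(1, 2), (1, 8), (3, 10), (4, 1), (4, 2), (5, 4), (7, 1), (7, 6), (9, 7), (9, 10), (10, 4), (10, 7)}.
Total count |C(F_11)_aff| = 12.


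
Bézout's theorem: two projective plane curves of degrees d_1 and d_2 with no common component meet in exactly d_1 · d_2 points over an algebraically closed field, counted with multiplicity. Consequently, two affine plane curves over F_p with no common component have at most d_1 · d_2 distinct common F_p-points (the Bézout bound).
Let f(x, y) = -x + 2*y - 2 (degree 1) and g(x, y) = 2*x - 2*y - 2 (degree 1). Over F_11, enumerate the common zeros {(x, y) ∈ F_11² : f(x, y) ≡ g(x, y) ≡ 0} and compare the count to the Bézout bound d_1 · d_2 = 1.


Common zeros: {(4, 3)}; count = 1; Bézout bound = 1.

deg(f) = 1, deg(g) = 1, so Bézout bound = 1.
Scan x ∈ F_11. For each x, list the y ∈ F_11 with f(x, y) ≡ 0 and those with g(x, y) ≡ 0 (mod 11); the common zeros in that column are the intersection.
  x = 0: f ≡ 0 at y ∈ {1}; g ≡ 0 at y ∈ {10}; common: ∅.
  x = 1: f ≡ 0 at y ∈ {7}; g ≡ 0 at y ∈ {0}; common: ∅.
  x = 2: f ≡ 0 at y ∈ {2}; g ≡ 0 at y ∈ {1}; common: ∅.
  x = 3: f ≡ 0 at y ∈ {8}; g ≡ 0 at y ∈ {2}; common: ∅.
  x = 4: f ≡ 0 at y ∈ {3}; g ≡ 0 at y ∈ {3}; common: {3}.
  x = 5: f ≡ 0 at y ∈ {9}; g ≡ 0 at y ∈ {4}; common: ∅.
  x = 6: f ≡ 0 at y ∈ {4}; g ≡ 0 at y ∈ {5}; common: ∅.
  x = 7: f ≡ 0 at y ∈ {10}; g ≡ 0 at y ∈ {6}; common: ∅.
  x = 8: f ≡ 0 at y ∈ {5}; g ≡ 0 at y ∈ {7}; common: ∅.
  x = 9: f ≡ 0 at y ∈ {0}; g ≡ 0 at y ∈ {8}; common: ∅.
  x = 10: f ≡ 0 at y ∈ {6}; g ≡ 0 at y ∈ {9}; common: ∅.
Collecting: common zeros = {(4, 3)}, so the count is 1.
Comparison with the Bézout bound: 1 ≤ 1 = deg(f)·deg(g), as expected for curves with no common component (the bound is attained).


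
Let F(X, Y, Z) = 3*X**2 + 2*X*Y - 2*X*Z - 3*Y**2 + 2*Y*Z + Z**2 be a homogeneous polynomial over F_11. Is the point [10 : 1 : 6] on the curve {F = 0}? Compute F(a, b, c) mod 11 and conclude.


F(10,1,6) ≡ 3 (mod 11); P is NOT on the curve.

Evaluate F(10, 1, 6) term-by-term (mod 11).
  3*X**2 ↦ 3·100·1·1 = 300
  2*X*Y ↦ 2·10·1·1 = 20
  -2*X*Z ↦ -2·10·1·6 = -120
  -3*Y**2 ↦ -3·1·1·1 = -3
  2*Y*Z ↦ 2·1·1·6 = 12
  Z**2 ↦ 1·1·1·36 = 36
Sum: F(10, 1, 6) = (300) + (20) + (-120) + (-3) + (12) + (36) = 245.
Reducing mod 11: 245 ≡ 3 (mod 11).
Since F(a, b, c) ≡ 3 ≠ 0 (mod 11), P does NOT lie on the curve.


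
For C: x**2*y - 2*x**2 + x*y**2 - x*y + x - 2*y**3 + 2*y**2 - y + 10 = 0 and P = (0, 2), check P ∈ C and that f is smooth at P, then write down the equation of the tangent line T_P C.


Tangent line at P: 3*x - 17*y + 34 = 0.

Step 1: f(0, 2) = 0, so P lies on C.
Step 2: partial derivatives
  f_x(x, y) = 2*x*y - 4*x + y**2 - y + 1, f_y(x, y) = x**2 + 2*x*y - x - 6*y**2 + 4*y - 1.
  f_x(P) = 3, f_y(P) = -17 (gradient nonzero, so P is smooth).
Step 3: tangent line at P: 3·(x − 0) + -17·(y − 2) = 0.
Expanding: 3*x - 17*y + 34 = 0.


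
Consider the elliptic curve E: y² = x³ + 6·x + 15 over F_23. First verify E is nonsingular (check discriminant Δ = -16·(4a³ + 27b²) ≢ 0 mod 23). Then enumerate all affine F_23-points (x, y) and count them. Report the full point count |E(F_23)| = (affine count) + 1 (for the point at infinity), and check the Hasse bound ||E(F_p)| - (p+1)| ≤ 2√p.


Affine points = {(2, 9), (2, 14), (5, 3), (5, 20), (7, 3), (7, 20), (8, 0), (9, 4), (9, 19), (11, 3), (11, 20), (13, 6), (13, 17), (17, 4), (17, 19), (20, 4), (20, 19), (21, 8), (21, 15), (22, 10), (22, 13)}; affine count = 21; |E(F_23)| = 22.

Discriminant check: Δ ∝ 4a³ + 27b² = 4·6³ + 27·15² = 4·216 + 27·225 ≡ 16 (mod 23). Nonzero ⇒ E is nonsingular.
For each x ∈ F_23, compute rhs = x³ + 6·x + 15 mod 23, then count y ∈ F_23 with y² ≡ rhs.
  x = 0: rhs = 15, matching y values: none (0 points).
  x = 1: rhs = 22, matching y values: none (0 points).
  x = 2: rhs = 12, matching y values: 9, 14 (2 points).
  x = 3: rhs = 14, matching y values: none (0 points).
  x = 4: rhs = 11, matching y values: none (0 points).
  x = 5: rhs = 9, matching y values: 3, 20 (2 points).
  x = 6: rhs = 14, matching y values: none (0 points).
  x = 7: rhs = 9, matching y values: 3, 20 (2 points).
  x = 8: rhs = 0, matching y values: 0 (1 points).
  x = 9: rhs = 16, matching y values: 4, 19 (2 points).
  x = 10: rhs = 17, matching y values: none (0 points).
  x = 11: rhs = 9, matching y values: 3, 20 (2 points).
  x = 12: rhs = 21, matching y values: none (0 points).
  x = 13: rhs = 13, matching y values: 6, 17 (2 points).
  x = 14: rhs = 14, matching y values: none (0 points).
  x = 15: rhs = 7, matching y values: none (0 points).
  x = 16: rhs = 21, matching y values: none (0 points).
  x = 17: rhs = 16, matching y values: 4, 19 (2 points).
  x = 18: rhs = 21, matching y values: none (0 points).
  x = 19: rhs = 19, matching y values: none (0 points).
  x = 20: rhs = 16, matching y values: 4, 19 (2 points).
  x = 21: rhs = 18, matching y values: 8, 15 (2 points).
  x = 22: rhs = 8, matching y values: 10, 13 (2 points).
Total affine count: 21.
Full point count |E(F_23)| = 21 + 1 = 22.
Hasse bound: |22 − (23+1)| = |-2| = 2 ≤ 2√23 ≈ 9.5917 ✓.


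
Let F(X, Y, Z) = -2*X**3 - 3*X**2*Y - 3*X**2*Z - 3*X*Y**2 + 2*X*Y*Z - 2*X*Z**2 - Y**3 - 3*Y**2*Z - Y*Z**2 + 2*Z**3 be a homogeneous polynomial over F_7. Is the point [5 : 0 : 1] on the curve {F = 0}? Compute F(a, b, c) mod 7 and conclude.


F(5,0,1) ≡ 3 (mod 7); P is NOT on the curve.

Evaluate F(5, 0, 1) term-by-term (mod 7).
  -2*X**3 ↦ -2·125·1·1 = -250
  -3*X**2*Y ↦ -3·25·0·1 = 0
  -3*X**2*Z ↦ -3·25·1·1 = -75
  -3*X*Y**2 ↦ -3·5·0·1 = 0
  2*X*Y*Z ↦ 2·5·0·1 = 0
  -2*X*Z**2 ↦ -2·5·1·1 = -10
  -Y**3 ↦ -1·1·0·1 = 0
  -3*Y**2*Z ↦ -3·1·0·1 = 0
  -Y*Z**2 ↦ -1·1·0·1 = 0
  2*Z**3 ↦ 2·1·1·1 = 2
Sum: F(5, 0, 1) = (-250) + (0) + (-75) + (0) + (0) + (-10) + (0) + (0) + (0) + (2) = -333.
Reducing mod 7: -333 ≡ 3 (mod 7).
Since F(a, b, c) ≡ 3 ≠ 0 (mod 7), P does NOT lie on the curve.


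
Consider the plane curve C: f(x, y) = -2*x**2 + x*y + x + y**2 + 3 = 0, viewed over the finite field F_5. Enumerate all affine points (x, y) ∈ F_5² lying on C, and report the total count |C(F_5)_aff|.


Affine F_5-points: {(2, 1), (2, 2), (4, 0), (4, 1)}; count = 4.

For each of the 25 pairs (x, y) ∈ F_5², evaluate f(x, y) mod 5. Record the zeros.
  x = 0: [0↦3, 1↦4, 2↦2, 3↦2, 4↦4]  zeros at y ∈ ∅
  x = 1: [0↦2, 1↦4, 2↦3, 3↦4, 4↦2]  zeros at y ∈ ∅
  x = 2: [0↦2, 1↦0, 2↦0, 3↦2, 4↦1]  zeros at y ∈ {1, 2}
  x = 3: [0↦3, 1↦2, 2↦3, 3↦1, 4↦1]  zeros at y ∈ ∅
  x = 4: [0↦0, 1↦0, 2↦2, 3↦1, 4↦2]  zeros at y ∈ {0, 1}
Collecting zeros: affine points = {(2, 1), (2, 2), (4, 0), (4, 1)}.
Total count |C(F_5)_aff| = 4.


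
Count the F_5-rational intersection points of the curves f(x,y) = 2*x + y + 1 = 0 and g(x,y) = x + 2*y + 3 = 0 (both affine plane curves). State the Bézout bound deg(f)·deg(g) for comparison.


Common zeros: {(2, 0)}; count = 1; Bézout bound = 1.

deg(f) = 1, deg(g) = 1, so Bézout bound = 1.
Scan x ∈ F_5. For each x, list the y ∈ F_5 with f(x, y) ≡ 0 and those with g(x, y) ≡ 0 (mod 5); the common zeros in that column are the intersection.
  x = 0: f ≡ 0 at y ∈ {4}; g ≡ 0 at y ∈ {1}; common: ∅.
  x = 1: f ≡ 0 at y ∈ {2}; g ≡ 0 at y ∈ {3}; common: ∅.
  x = 2: f ≡ 0 at y ∈ {0}; g ≡ 0 at y ∈ {0}; common: {0}.
  x = 3: f ≡ 0 at y ∈ {3}; g ≡ 0 at y ∈ {2}; common: ∅.
  x = 4: f ≡ 0 at y ∈ {1}; g ≡ 0 at y ∈ {4}; common: ∅.
Collecting: common zeros = {(2, 0)}, so the count is 1.
Comparison with the Bézout bound: 1 ≤ 1 = deg(f)·deg(g), as expected for curves with no common component (the bound is attained).


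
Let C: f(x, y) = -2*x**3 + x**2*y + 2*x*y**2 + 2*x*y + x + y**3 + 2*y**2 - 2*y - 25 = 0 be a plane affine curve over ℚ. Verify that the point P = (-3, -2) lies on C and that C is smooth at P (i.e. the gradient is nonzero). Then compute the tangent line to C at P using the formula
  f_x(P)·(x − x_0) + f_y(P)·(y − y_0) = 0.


Tangent line at P: -37*x + 29*y - 53 = 0.

Step 1: f(-3, -2) = 0, so P lies on C.
Step 2: partial derivatives
  f_x(x, y) = -6*x**2 + 2*x*y + 2*y**2 + 2*y + 1, f_y(x, y) = x**2 + 4*x*y + 2*x + 3*y**2 + 4*y - 2.
  f_x(P) = -37, f_y(P) = 29 (gradient nonzero, so P is smooth).
Step 3: tangent line at P: -37·(x − -3) + 29·(y − -2) = 0.
Expanding: -37*x + 29*y - 53 = 0.


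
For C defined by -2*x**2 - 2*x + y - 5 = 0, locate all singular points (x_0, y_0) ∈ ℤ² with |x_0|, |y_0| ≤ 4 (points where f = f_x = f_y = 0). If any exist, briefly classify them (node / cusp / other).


No singular points in the scanned grid; C is smooth there.

Compute partial derivatives:
  f_x = -4*x - 2.
  f_y = 1.
f_y = 1 is a nonzero constant, so f_y never vanishes: no point (x, y) can satisfy f = f_x = f_y = 0. In particular no (x, y) ∈ {−4, ..., 4}² is singular; the curve is smooth.


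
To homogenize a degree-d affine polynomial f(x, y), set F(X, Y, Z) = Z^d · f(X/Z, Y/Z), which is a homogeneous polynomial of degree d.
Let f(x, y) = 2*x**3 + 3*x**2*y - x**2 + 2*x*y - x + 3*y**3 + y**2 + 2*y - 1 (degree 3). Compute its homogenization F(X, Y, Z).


F(X, Y, Z) = 2*X**3 + 3*X**2*Y - X**2*Z + 2*X*Y*Z - X*Z**2 + 3*Y**3 + Y**2*Z + 2*Y*Z**2 - Z**3

deg(f) = 3.
Substitute x = X/Z, y = Y/Z into f, then multiply by Z^3.
  monomial 2·x^3·y^0 ↦ 2·X^3·Y^0·Z^0.
  monomial 3·x^2·y^1 ↦ 3·X^2·Y^1·Z^0.
  monomial -1·x^2·y^0 ↦ -1·X^2·Y^0·Z^1.
  monomial 2·x^1·y^1 ↦ 2·X^1·Y^1·Z^1.
  monomial -1·x^1·y^0 ↦ -1·X^1·Y^0·Z^2.
  monomial 3·x^0·y^3 ↦ 3·X^0·Y^3·Z^0.
  monomial 1·x^0·y^2 ↦ 1·X^0·Y^2·Z^1.
  monomial 2·x^0·y^1 ↦ 2·X^0·Y^1·Z^2.
  monomial -1·x^0·y^0 ↦ -1·X^0·Y^0·Z^3.
Collecting: F(X, Y, Z) = 2*X**3 + 3*X**2*Y - X**2*Z + 2*X*Y*Z - X*Z**2 + 3*Y**3 + Y**2*Z + 2*Y*Z**2 - Z**3.


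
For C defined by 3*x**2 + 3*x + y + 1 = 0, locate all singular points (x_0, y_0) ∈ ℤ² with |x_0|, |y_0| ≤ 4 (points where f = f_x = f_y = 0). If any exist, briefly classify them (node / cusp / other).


No singular points in the scanned grid; C is smooth there.

Compute partial derivatives:
  f_x = 6*x + 3.
  f_y = 1.
f_y = 1 is a nonzero constant, so f_y never vanishes: no point (x, y) can satisfy f = f_x = f_y = 0. In particular no (x, y) ∈ {−4, ..., 4}² is singular; the curve is smooth.


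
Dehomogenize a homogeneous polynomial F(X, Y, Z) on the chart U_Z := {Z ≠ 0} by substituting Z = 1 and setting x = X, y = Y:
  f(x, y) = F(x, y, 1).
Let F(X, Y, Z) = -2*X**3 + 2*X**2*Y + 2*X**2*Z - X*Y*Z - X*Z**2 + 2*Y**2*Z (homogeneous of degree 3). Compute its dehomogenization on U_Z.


f(x, y) = -2*x**3 + 2*x**2*y + 2*x**2 - x*y - x + 2*y**2

On U_Z we set Z = 1. Each monomial c·X^i·Y^j·Z^k in F becomes c·x^i·y^j·1^k = c·x^i·y^j.
Substituting Z = 1: F(X, Y, 1) = -2*x**3 + 2*x**2*y + 2*x**2 - x*y - x + 2*y**2.
Note: deg(f) ≤ deg(F) = 3; strict inequality happens when F is divisible by Z (lost terms).


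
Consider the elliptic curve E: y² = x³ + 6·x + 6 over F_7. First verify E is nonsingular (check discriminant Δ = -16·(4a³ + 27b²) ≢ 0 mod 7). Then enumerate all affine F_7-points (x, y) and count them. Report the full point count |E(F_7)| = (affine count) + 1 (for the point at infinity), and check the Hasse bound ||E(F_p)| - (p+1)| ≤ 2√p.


Affine points = {(3, 3), (3, 4), (5, 0)}; affine count = 3; |E(F_7)| = 4.

Discriminant check: Δ ∝ 4a³ + 27b² = 4·6³ + 27·6² = 4·216 + 27·36 ≡ 2 (mod 7). Nonzero ⇒ E is nonsingular.
For each x ∈ F_7, compute rhs = x³ + 6·x + 6 mod 7, then count y ∈ F_7 with y² ≡ rhs.
  x = 0: rhs = 6, matching y values: none (0 points).
  x = 1: rhs = 6, matching y values: none (0 points).
  x = 2: rhs = 5, matching y values: none (0 points).
  x = 3: rhs = 2, matching y values: 3, 4 (2 points).
  x = 4: rhs = 3, matching y values: none (0 points).
  x = 5: rhs = 0, matching y values: 0 (1 points).
  x = 6: rhs = 6, matching y values: none (0 points).
Total affine count: 3.
Full point count |E(F_7)| = 3 + 1 = 4.
Hasse bound: |4 − (7+1)| = |-4| = 4 ≤ 2√7 ≈ 5.2915 ✓.


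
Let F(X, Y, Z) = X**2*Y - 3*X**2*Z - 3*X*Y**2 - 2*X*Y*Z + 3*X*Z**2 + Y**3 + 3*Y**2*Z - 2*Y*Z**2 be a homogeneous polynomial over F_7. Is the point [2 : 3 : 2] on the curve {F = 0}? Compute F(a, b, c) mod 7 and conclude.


F(2,3,2) ≡ 5 (mod 7); P is NOT on the curve.

Evaluate F(2, 3, 2) term-by-term (mod 7).
  X**2*Y ↦ 1·4·3·1 = 12
  -3*X**2*Z ↦ -3·4·1·2 = -24
  -3*X*Y**2 ↦ -3·2·9·1 = -54
  -2*X*Y*Z ↦ -2·2·3·2 = -24
  3*X*Z**2 ↦ 3·2·1·4 = 24
  Y**3 ↦ 1·1·27·1 = 27
  3*Y**2*Z ↦ 3·1·9·2 = 54
  -2*Y*Z**2 ↦ -2·1·3·4 = -24
Sum: F(2, 3, 2) = (12) + (-24) + (-54) + (-24) + (24) + (27) + (54) + (-24) = -9.
Reducing mod 7: -9 ≡ 5 (mod 7).
Since F(a, b, c) ≡ 5 ≠ 0 (mod 7), P does NOT lie on the curve.


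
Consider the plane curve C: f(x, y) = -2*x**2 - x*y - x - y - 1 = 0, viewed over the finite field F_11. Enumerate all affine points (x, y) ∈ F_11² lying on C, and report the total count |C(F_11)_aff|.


Affine F_11-points: {(0, 10), (1, 9), (2, 0), (3, 0), (4, 8), (5, 9), (6, 6), (7, 6), (8, 8), (9, 7)}; count = 10.

For each of the 121 pairs (x, y) ∈ F_11², evaluate f(x, y) mod 11. Record the zeros.
  x = 0: [0↦10, 1↦9, 2↦8, 3↦7, 4↦6, 5↦5, 6↦4, 7↦3, 8↦2, 9↦1, 10↦0]  zeros at y ∈ {10}
  x = 1: [0↦7, 1↦5, 2↦3, 3↦1, 4↦10, 5↦8, 6↦6, 7↦4, 8↦2, 9↦0, 10↦9]  zeros at y ∈ {9}
  x = 2: [0↦0, 1↦8, 2↦5, 3↦2, 4↦10, 5↦7, 6↦4, 7↦1, 8↦9, 9↦6, 10↦3]  zeros at y ∈ {0}
  x = 3: [0↦0, 1↦7, 2↦3, 3↦10, 4↦6, 5↦2, 6↦9, 7↦5, 8↦1, 9↦8, 10↦4]  zeros at y ∈ {0}
  x = 4: [0↦7, 1↦2, 2↦8, 3↦3, 4↦9, 5↦4, 6↦10, 7↦5, 8↦0, 9↦6, 10↦1]  zeros at y ∈ {8}
  x = 5: [0↦10, 1↦4, 2↦9, 3↦3, 4↦8, 5↦2, 6↦7, 7↦1, 8↦6, 9↦0, 10↦5]  zeros at y ∈ {9}
  x = 6: [0↦9, 1↦2, 2↦6, 3↦10, 4↦3, 5↦7, 6↦0, 7↦4, 8↦8, 9↦1, 10↦5]  zeros at y ∈ {6}
  x = 7: [0↦4, 1↦7, 2↦10, 3↦2, 4↦5, 5↦8, 6↦0, 7↦3, 8↦6, 9↦9, 10↦1]  zeros at y ∈ {6}
  x = 8: [0↦6, 1↦8, 2↦10, 3↦1, 4↦3, 5↦5, 6↦7, 7↦9, 8↦0, 9↦2, 10↦4]  zeros at y ∈ {8}
  x = 9: [0↦4, 1↦5, 2↦6, 3↦7, 4↦8, 5↦9, 6↦10, 7↦0, 8↦1, 9↦2, 10↦3]  zeros at y ∈ {7}
  x = 10: [0↦9, 1↦9, 2↦9, 3↦9, 4↦9, 5↦9, 6↦9, 7↦9, 8↦9, 9↦9, 10↦9]  zeros at y ∈ ∅
Collecting zeros: affine points = {(0, 10), (1, 9), (2, 0), (3, 0), (4, 8), (5, 9), (6, 6), (7, 6), (8, 8), (9, 7)}.
Total count |C(F_11)_aff| = 10.


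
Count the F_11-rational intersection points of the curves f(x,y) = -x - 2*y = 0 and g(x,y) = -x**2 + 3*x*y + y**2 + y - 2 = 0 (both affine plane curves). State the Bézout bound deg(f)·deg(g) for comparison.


Common zeros: ∅; count = 0; Bézout bound = 2.

deg(f) = 1, deg(g) = 2, so Bézout bound = 2.
Scan x ∈ F_11. For each x, list the y ∈ F_11 with f(x, y) ≡ 0 and those with g(x, y) ≡ 0 (mod 11); the common zeros in that column are the intersection.
  x = 0: f ≡ 0 at y ∈ {0}; g ≡ 0 at y ∈ {1, 9}; common: ∅.
  x = 1: f ≡ 0 at y ∈ {5}; g ≡ 0 at y ∈ ∅; common: ∅.
  x = 2: f ≡ 0 at y ∈ {10}; g ≡ 0 at y ∈ ∅; common: ∅.
  x = 3: f ≡ 0 at y ∈ {4}; g ≡ 0 at y ∈ {0, 1}; common: ∅.
  x = 4: f ≡ 0 at y ∈ {9}; g ≡ 0 at y ∈ ∅; common: ∅.
  x = 5: f ≡ 0 at y ∈ {3}; g ≡ 0 at y ∈ {8, 9}; common: ∅.
  x = 6: f ≡ 0 at y ∈ {8}; g ≡ 0 at y ∈ ∅; common: ∅.
  x = 7: f ≡ 0 at y ∈ {2}; g ≡ 0 at y ∈ ∅; common: ∅.
  x = 8: f ≡ 0 at y ∈ {7}; g ≡ 0 at y ∈ {0, 8}; common: ∅.
  x = 9: f ≡ 0 at y ∈ {1}; g ≡ 0 at y ∈ {6, 10}; common: ∅.
  x = 10: f ≡ 0 at y ∈ {6}; g ≡ 0 at y ∈ {3, 10}; common: ∅.
Collecting: common zeros = ∅, so the count is 0.
Comparison with the Bézout bound: 0 ≤ 2 = deg(f)·deg(g), as expected for curves with no common component (the affine F_11-count falls short of the bound because intersections may lie at infinity, over extension fields, or carry multiplicity).


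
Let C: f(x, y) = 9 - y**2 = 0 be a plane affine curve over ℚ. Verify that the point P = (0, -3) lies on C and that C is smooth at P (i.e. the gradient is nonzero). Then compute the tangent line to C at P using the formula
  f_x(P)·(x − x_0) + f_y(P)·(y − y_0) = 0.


Tangent line at P: 6*y + 18 = 0.

Step 1: f(0, -3) = 0, so P lies on C.
Step 2: partial derivatives
  f_x(x, y) = 0, f_y(x, y) = -2*y.
  f_x(P) = 0, f_y(P) = 6 (gradient nonzero, so P is smooth).
Step 3: tangent line at P: 0·(x − 0) + 6·(y − -3) = 0.
Expanding: 6*y + 18 = 0.


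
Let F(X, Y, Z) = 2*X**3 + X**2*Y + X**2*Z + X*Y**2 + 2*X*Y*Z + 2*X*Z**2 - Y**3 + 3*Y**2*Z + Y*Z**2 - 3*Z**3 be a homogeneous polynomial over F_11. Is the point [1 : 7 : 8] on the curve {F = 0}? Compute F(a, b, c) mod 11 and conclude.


F(1,7,8) ≡ 7 (mod 11); P is NOT on the curve.

Evaluate F(1, 7, 8) term-by-term (mod 11).
  2*X**3 ↦ 2·1·1·1 = 2
  X**2*Y ↦ 1·1·7·1 = 7
  X**2*Z ↦ 1·1·1·8 = 8
  X*Y**2 ↦ 1·1·49·1 = 49
  2*X*Y*Z ↦ 2·1·7·8 = 112
  2*X*Z**2 ↦ 2·1·1·64 = 128
  -Y**3 ↦ -1·1·343·1 = -343
  3*Y**2*Z ↦ 3·1·49·8 = 1176
  Y*Z**2 ↦ 1·1·7·64 = 448
  -3*Z**3 ↦ -3·1·1·512 = -1536
Sum: F(1, 7, 8) = (2) + (7) + (8) + (49) + (112) + (128) + (-343) + (1176) + (448) + (-1536) = 51.
Reducing mod 11: 51 ≡ 7 (mod 11).
Since F(a, b, c) ≡ 7 ≠ 0 (mod 11), P does NOT lie on the curve.


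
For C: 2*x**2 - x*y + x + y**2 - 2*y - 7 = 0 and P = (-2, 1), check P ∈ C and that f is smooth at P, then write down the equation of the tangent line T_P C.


Tangent line at P: -8*x + 2*y - 18 = 0.

Step 1: f(-2, 1) = 0, so P lies on C.
Step 2: partial derivatives
  f_x(x, y) = 4*x - y + 1, f_y(x, y) = -x + 2*y - 2.
  f_x(P) = -8, f_y(P) = 2 (gradient nonzero, so P is smooth).
Step 3: tangent line at P: -8·(x − -2) + 2·(y − 1) = 0.
Expanding: -8*x + 2*y - 18 = 0.


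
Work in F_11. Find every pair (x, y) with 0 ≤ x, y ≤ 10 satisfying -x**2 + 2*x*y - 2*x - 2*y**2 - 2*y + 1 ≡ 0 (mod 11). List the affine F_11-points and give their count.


Affine F_11-points: {(0, 2), (0, 8), (2, 2), (2, 10), (3, 5), (3, 8), (5, 5), (5, 10), (7, 3), (8, 3), (8, 4), (9, 4)}; count = 12.

For each of the 121 pairs (x, y) ∈ F_11², evaluate f(x, y) mod 11. Record the zeros.
  x = 0: [0↦1, 1↦8, 2↦0, 3↦10, 4↦5, 5↦7, 6↦5, 7↦10, 8↦0, 9↦8, 10↦1]  zeros at y ∈ {2, 8}
  x = 1: [0↦9, 1↦7, 2↦1, 3↦2, 4↦10, 5↦3, 6↦3, 7↦10, 8↦2, 9↦1, 10↦7]  zeros at y ∈ ∅
  x = 2: [0↦4, 1↦4, 2↦0, 3↦3, 4↦2, 5↦8, 6↦10, 7↦8, 8↦2, 9↦3, 10↦0]  zeros at y ∈ {2, 10}
  x = 3: [0↦8, 1↦10, 2↦8, 3↦2, 4↦3, 5↦0, 6↦4, 7↦4, 8↦0, 9↦3, 10↦2]  zeros at y ∈ {5, 8}
  x = 4: [0↦10, 1↦3, 2↦3, 3↦10, 4↦2, 5↦1, 6↦7, 7↦9, 8↦7, 9↦1, 10↦2]  zeros at y ∈ ∅
  x = 5: [0↦10, 1↦5, 2↦7, 3↦5, 4↦10, 5↦0, 6↦8, 7↦1, 8↦1, 9↦8, 10↦0]  zeros at y ∈ {5, 10}
  x = 6: [0↦8, 1↦5, 2↦9, 3↦9, 4↦5, 5↦8, 6↦7, 7↦2, 8↦4, 9↦2, 10↦7]  zeros at y ∈ ∅
  x = 7: [0↦4, 1↦3, 2↦9, 3↦0, 4↦9, 5↦3, 6↦4, 7↦1, 8↦5, 9↦5, 10↦1]  zeros at y ∈ {3}
  x = 8: [0↦9, 1↦10, 2↦7, 3↦0, 4↦0, 5↦7, 6↦10, 7↦9, 8↦4, 9↦6, 10↦4]  zeros at y ∈ {3, 4}
  x = 9: [0↦1, 1↦4, 2↦3, 3↦9, 4↦0, 5↦9, 6↦3, 7↦4, 8↦1, 9↦5, 10↦5]  zeros at y ∈ {4}
  x = 10: [0↦2, 1↦7, 2↦8, 3↦5, 4↦9, 5↦9, 6↦5, 7↦8, 8↦7, 9↦2, 10↦4]  zeros at y ∈ ∅
Collecting zeros: affine points = {(0, 2), (0, 8), (2, 2), (2, 10), (3, 5), (3, 8), (5, 5), (5, 10), (7, 3), (8, 3), (8, 4), (9, 4)}.
Total count |C(F_11)_aff| = 12.


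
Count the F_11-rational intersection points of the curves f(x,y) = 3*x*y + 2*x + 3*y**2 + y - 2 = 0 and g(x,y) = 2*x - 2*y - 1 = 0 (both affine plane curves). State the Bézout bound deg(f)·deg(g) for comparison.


Common zeros: {(1, 6), (2, 7)}; count = 2; Bézout bound = 2.

deg(f) = 2, deg(g) = 1, so Bézout bound = 2.
Scan x ∈ F_11. For each x, list the y ∈ F_11 with f(x, y) ≡ 0 and those with g(x, y) ≡ 0 (mod 11); the common zeros in that column are the intersection.
  x = 0: f ≡ 0 at y ∈ {8, 10}; g ≡ 0 at y ∈ {5}; common: ∅.
  x = 1: f ≡ 0 at y ∈ {0, 6}; g ≡ 0 at y ∈ {6}; common: {6}.
  x = 2: f ≡ 0 at y ∈ {7, 9}; g ≡ 0 at y ∈ {7}; common: {7}.
  x = 3: f ≡ 0 at y ∈ ∅; g ≡ 0 at y ∈ {8}; common: ∅.
  x = 4: f ≡ 0 at y ∈ {1, 2}; g ≡ 0 at y ∈ {9}; common: ∅.
  x = 5: f ≡ 0 at y ∈ ∅; g ≡ 0 at y ∈ {10}; common: ∅.
  x = 6: f ≡ 0 at y ∈ ∅; g ≡ 0 at y ∈ {0}; common: ∅.
  x = 7: f ≡ 0 at y ∈ ∅; g ≡ 0 at y ∈ {1}; common: ∅.
  x = 8: f ≡ 0 at y ∈ ∅; g ≡ 0 at y ∈ {2}; common: ∅.
  x = 9: f ≡ 0 at y ∈ {4, 5}; g ≡ 0 at y ∈ {3}; common: ∅.
  x = 10: f ≡ 0 at y ∈ ∅; g ≡ 0 at y ∈ {4}; common: ∅.
Collecting: common zeros = {(1, 6), (2, 7)}, so the count is 2.
Comparison with the Bézout bound: 2 ≤ 2 = deg(f)·deg(g), as expected for curves with no common component (the bound is attained).


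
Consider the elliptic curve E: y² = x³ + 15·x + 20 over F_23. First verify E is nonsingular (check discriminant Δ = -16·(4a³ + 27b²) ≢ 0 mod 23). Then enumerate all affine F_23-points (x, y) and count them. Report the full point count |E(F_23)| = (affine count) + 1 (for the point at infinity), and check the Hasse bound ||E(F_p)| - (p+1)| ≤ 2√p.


Affine points = {(1, 6), (1, 17), (2, 9), (2, 14), (3, 0), (4, 11), (4, 12), (5, 6), (5, 17), (6, 2), (6, 21), (7, 10), (7, 13), (8, 10), (8, 13), (15, 3), (15, 20), (16, 3), (16, 20), (17, 6), (17, 17), (18, 2), (18, 21), (22, 2), (22, 21)}; affine count = 25; |E(F_23)| = 26.

Discriminant check: Δ ∝ 4a³ + 27b² = 4·15³ + 27·20² = 4·3375 + 27·400 ≡ 12 (mod 23). Nonzero ⇒ E is nonsingular.
For each x ∈ F_23, compute rhs = x³ + 15·x + 20 mod 23, then count y ∈ F_23 with y² ≡ rhs.
  x = 0: rhs = 20, matching y values: none (0 points).
  x = 1: rhs = 13, matching y values: 6, 17 (2 points).
  x = 2: rhs = 12, matching y values: 9, 14 (2 points).
  x = 3: rhs = 0, matching y values: 0 (1 points).
  x = 4: rhs = 6, matching y values: 11, 12 (2 points).
  x = 5: rhs = 13, matching y values: 6, 17 (2 points).
  x = 6: rhs = 4, matching y values: 2, 21 (2 points).
  x = 7: rhs = 8, matching y values: 10, 13 (2 points).
  x = 8: rhs = 8, matching y values: 10, 13 (2 points).
  x = 9: rhs = 10, matching y values: none (0 points).
  x = 10: rhs = 20, matching y values: none (0 points).
  x = 11: rhs = 21, matching y values: none (0 points).
  x = 12: rhs = 19, matching y values: none (0 points).
  x = 13: rhs = 20, matching y values: none (0 points).
  x = 14: rhs = 7, matching y values: none (0 points).
  x = 15: rhs = 9, matching y values: 3, 20 (2 points).
  x = 16: rhs = 9, matching y values: 3, 20 (2 points).
  x = 17: rhs = 13, matching y values: 6, 17 (2 points).
  x = 18: rhs = 4, matching y values: 2, 21 (2 points).
  x = 19: rhs = 11, matching y values: none (0 points).
  x = 20: rhs = 17, matching y values: none (0 points).
  x = 21: rhs = 5, matching y values: none (0 points).
  x = 22: rhs = 4, matching y values: 2, 21 (2 points).
Total affine count: 25.
Full point count |E(F_23)| = 25 + 1 = 26.
Hasse bound: |26 − (23+1)| = |2| = 2 ≤ 2√23 ≈ 9.5917 ✓.


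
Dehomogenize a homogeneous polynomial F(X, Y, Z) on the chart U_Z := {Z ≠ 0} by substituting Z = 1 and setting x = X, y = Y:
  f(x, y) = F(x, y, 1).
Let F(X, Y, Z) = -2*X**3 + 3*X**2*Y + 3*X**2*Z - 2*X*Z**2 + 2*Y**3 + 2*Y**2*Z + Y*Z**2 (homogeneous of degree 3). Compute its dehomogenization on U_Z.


f(x, y) = -2*x**3 + 3*x**2*y + 3*x**2 - 2*x + 2*y**3 + 2*y**2 + y

On U_Z we set Z = 1. Each monomial c·X^i·Y^j·Z^k in F becomes c·x^i·y^j·1^k = c·x^i·y^j.
Substituting Z = 1: F(X, Y, 1) = -2*x**3 + 3*x**2*y + 3*x**2 - 2*x + 2*y**3 + 2*y**2 + y.
Note: deg(f) ≤ deg(F) = 3; strict inequality happens when F is divisible by Z (lost terms).


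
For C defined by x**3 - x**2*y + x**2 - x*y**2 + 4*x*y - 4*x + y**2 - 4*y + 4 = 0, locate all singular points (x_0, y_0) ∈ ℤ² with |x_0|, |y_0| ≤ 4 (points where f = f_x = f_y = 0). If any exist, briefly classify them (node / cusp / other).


Singular points: {(0, 2)}; classification: node.

Compute partial derivatives:
  f_x = 3*x**2 - 2*x*y + 2*x - y**2 + 4*y - 4.
  f_y = -x**2 - 2*x*y + 4*x + 2*y - 4.
Scan x_0 ∈ {−4, ..., 4}. For each x_0, f_y(x_0, y) is a polynomial in y; find its integer roots y ∈ {−4, ..., 4}, then test f_x and f at those candidates.
  x = -4: f_y(-4, y) = 10*y - 36; no integer root y with |y| ≤ 4.
  x = -3: f_y(-3, y) = 8*y - 25; no integer root y with |y| ≤ 4.
  x = -2: f_y(-2, y) = 6*y - 16; no integer root y with |y| ≤ 4.
  x = -1: f_y(-1, y) = 4*y - 9; no integer root y with |y| ≤ 4.
  x = 0: f_y(0, y) = 2*y - 4; vanishes at y ∈ {2}. (0, 2): f_x = 0, f = 0 — SINGULAR.
  x = 1: f_y(1, y) = -1; no integer root y with |y| ≤ 4.
  x = 2: f_y(2, y) = -2*y; vanishes at y ∈ {0}. (2, 0): f_x = 12 ≠ 0.
  x = 3: f_y(3, y) = -4*y - 1; no integer root y with |y| ≤ 4.
  x = 4: f_y(4, y) = -6*y - 4; no integer root y with |y| ≤ 4.
Only singular point on the grid: (0, 2).
Classify: substitute x = 0 + u, y = 2 + v and expand: f = u**3 - u**2*v - u**2 - u*v**2 + v**2.
No constant or linear terms (consistent with a singular point). Quadratic part: -u**2 + v**2. Cubic part: u**3 - u**2*v - u*v**2.
The quadratic part v**2 - u**2 = (v − u)(v + u) splits into two distinct linear factors, so there are two distinct tangent lines y − 2 = ±(x − 0) — this is a node (ordinary double point).
Classification: node.


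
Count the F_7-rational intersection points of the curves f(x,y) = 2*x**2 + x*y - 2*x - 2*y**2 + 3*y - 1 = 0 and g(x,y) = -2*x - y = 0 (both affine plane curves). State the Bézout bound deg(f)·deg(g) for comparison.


Common zeros: {(2, 3), (4, 6)}; count = 2; Bézout bound = 2.

deg(f) = 2, deg(g) = 1, so Bézout bound = 2.
Scan x ∈ F_7. For each x, list the y ∈ F_7 with f(x, y) ≡ 0 and those with g(x, y) ≡ 0 (mod 7); the common zeros in that column are the intersection.
  x = 0: f ≡ 0 at y ∈ {1, 4}; g ≡ 0 at y ∈ {0}; common: ∅.
  x = 1: f ≡ 0 at y ∈ {3, 6}; g ≡ 0 at y ∈ {5}; common: ∅.
  x = 2: f ≡ 0 at y ∈ {3}; g ≡ 0 at y ∈ {3}; common: {3}.
  x = 3: f ≡ 0 at y ∈ ∅; g ≡ 0 at y ∈ {1}; common: ∅.
  x = 4: f ≡ 0 at y ∈ {1, 6}; g ≡ 0 at y ∈ {6}; common: {6}.
  x = 5: f ≡ 0 at y ∈ ∅; g ≡ 0 at y ∈ {4}; common: ∅.
  x = 6: f ≡ 0 at y ∈ {4}; g ≡ 0 at y ∈ {2}; common: ∅.
Collecting: common zeros = {(2, 3), (4, 6)}, so the count is 2.
Comparison with the Bézout bound: 2 ≤ 2 = deg(f)·deg(g), as expected for curves with no common component (the bound is attained).


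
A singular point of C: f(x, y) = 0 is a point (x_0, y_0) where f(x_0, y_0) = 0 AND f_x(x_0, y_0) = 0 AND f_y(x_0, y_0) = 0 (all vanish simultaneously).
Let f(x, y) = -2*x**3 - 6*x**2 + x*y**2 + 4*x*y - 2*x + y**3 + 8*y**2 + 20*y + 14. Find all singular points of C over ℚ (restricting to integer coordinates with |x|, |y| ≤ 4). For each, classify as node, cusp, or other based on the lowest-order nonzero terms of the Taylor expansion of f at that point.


Singular points: {(-1, -2)}; classification: cusp.

Compute partial derivatives:
  f_x = -6*x**2 - 12*x + y**2 + 4*y - 2.
  f_y = 2*x*y + 4*x + 3*y**2 + 16*y + 20.
Scan x_0 ∈ {−4, ..., 4}. For each x_0, f_y(x_0, y) is a polynomial in y; find its integer roots y ∈ {−4, ..., 4}, then test f_x and f at those candidates.
  x = -4: f_y(-4, y) = 3*y**2 + 8*y + 4; vanishes at y ∈ {-2}. (-4, -2): f_x = -54 ≠ 0.
  x = -3: f_y(-3, y) = 3*y**2 + 10*y + 8; vanishes at y ∈ {-2}. (-3, -2): f_x = -24 ≠ 0.
  x = -2: f_y(-2, y) = 3*y**2 + 12*y + 12; vanishes at y ∈ {-2}. (-2, -2): f_x = -6 ≠ 0.
  x = -1: f_y(-1, y) = 3*y**2 + 14*y + 16; vanishes at y ∈ {-2}. (-1, -2): f_x = 0, f = 0 — SINGULAR.
  x = 0: f_y(0, y) = 3*y**2 + 16*y + 20; vanishes at y ∈ {-2}. (0, -2): f_x = -6 ≠ 0.
  x = 1: f_y(1, y) = 3*y**2 + 18*y + 24; vanishes at y ∈ {-4, -2}. (1, -4): f_x = -20 ≠ 0; (1, -2): f_x = -24 ≠ 0.
  x = 2: f_y(2, y) = 3*y**2 + 20*y + 28; vanishes at y ∈ {-2}. (2, -2): f_x = -54 ≠ 0.
  x = 3: f_y(3, y) = 3*y**2 + 22*y + 32; vanishes at y ∈ {-2}. (3, -2): f_x = -96 ≠ 0.
  x = 4: f_y(4, y) = 3*y**2 + 24*y + 36; vanishes at y ∈ {-2}. (4, -2): f_x = -150 ≠ 0.
Only singular point on the grid: (-1, -2).
Classify: substitute x = -1 + u, y = -2 + v and expand: f = -2*u**3 + u*v**2 + v**3 + v**2.
No constant or linear terms (consistent with a singular point). Quadratic part: v**2. Cubic part: -2*u**3 + u*v**2 + v**3.
The quadratic part v**2 is a perfect square, so there is a single (double) tangent line v = 0, i.e. y = -2. Restricting the cubic part to that line (v = 0) leaves -2*u**3 ≠ 0, so f is not divisible by v and the branch is v² ≈ 2*u**3 to lowest order — this is a cusp.
Classification: cusp.


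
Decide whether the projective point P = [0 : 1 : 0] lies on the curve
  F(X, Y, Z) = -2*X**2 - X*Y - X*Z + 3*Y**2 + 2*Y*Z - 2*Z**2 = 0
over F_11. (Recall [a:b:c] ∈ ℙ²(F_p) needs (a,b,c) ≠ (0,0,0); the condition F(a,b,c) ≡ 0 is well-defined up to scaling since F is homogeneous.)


F(0,1,0) ≡ 3 (mod 11); P is NOT on the curve.

Evaluate F(0, 1, 0) term-by-term (mod 11).
  -2*X**2 ↦ -2·0·1·1 = 0
  -X*Y ↦ -1·0·1·1 = 0
  -X*Z ↦ -1·0·1·0 = 0
  3*Y**2 ↦ 3·1·1·1 = 3
  2*Y*Z ↦ 2·1·1·0 = 0
  -2*Z**2 ↦ -2·1·1·0 = 0
Sum: F(0, 1, 0) = (0) + (0) + (0) + (3) + (0) + (0) = 3.
Reducing mod 11: 3 ≡ 3 (mod 11).
Since F(a, b, c) ≡ 3 ≠ 0 (mod 11), P does NOT lie on the curve.


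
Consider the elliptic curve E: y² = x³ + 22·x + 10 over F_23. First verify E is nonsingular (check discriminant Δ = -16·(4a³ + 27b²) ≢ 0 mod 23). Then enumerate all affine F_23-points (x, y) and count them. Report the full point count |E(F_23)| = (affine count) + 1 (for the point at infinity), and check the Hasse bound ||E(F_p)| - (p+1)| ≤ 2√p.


Affine points = {(2, 4), (2, 19), (4, 1), (4, 22), (6, 6), (6, 17), (7, 1), (7, 22), (8, 10), (8, 13), (12, 1), (12, 22), (13, 3), (13, 20), (14, 7), (14, 16), (15, 9), (15, 14), (20, 3), (20, 20), (21, 2), (21, 21)}; affine count = 22; |E(F_23)| = 23.

Discriminant check: Δ ∝ 4a³ + 27b² = 4·22³ + 27·10² = 4·10648 + 27·100 ≡ 5 (mod 23). Nonzero ⇒ E is nonsingular.
For each x ∈ F_23, compute rhs = x³ + 22·x + 10 mod 23, then count y ∈ F_23 with y² ≡ rhs.
  x = 0: rhs = 10, matching y values: none (0 points).
  x = 1: rhs = 10, matching y values: none (0 points).
  x = 2: rhs = 16, matching y values: 4, 19 (2 points).
  x = 3: rhs = 11, matching y values: none (0 points).
  x = 4: rhs = 1, matching y values: 1, 22 (2 points).
  x = 5: rhs = 15, matching y values: none (0 points).
  x = 6: rhs = 13, matching y values: 6, 17 (2 points).
  x = 7: rhs = 1, matching y values: 1, 22 (2 points).
  x = 8: rhs = 8, matching y values: 10, 13 (2 points).
  x = 9: rhs = 17, matching y values: none (0 points).
  x = 10: rhs = 11, matching y values: none (0 points).
  x = 11: rhs = 19, matching y values: none (0 points).
  x = 12: rhs = 1, matching y values: 1, 22 (2 points).
  x = 13: rhs = 9, matching y values: 3, 20 (2 points).
  x = 14: rhs = 3, matching y values: 7, 16 (2 points).
  x = 15: rhs = 12, matching y values: 9, 14 (2 points).
  x = 16: rhs = 19, matching y values: none (0 points).
  x = 17: rhs = 7, matching y values: none (0 points).
  x = 18: rhs = 5, matching y values: none (0 points).
  x = 19: rhs = 19, matching y values: none (0 points).
  x = 20: rhs = 9, matching y values: 3, 20 (2 points).
  x = 21: rhs = 4, matching y values: 2, 21 (2 points).
  x = 22: rhs = 10, matching y values: none (0 points).
Total affine count: 22.
Full point count |E(F_23)| = 22 + 1 = 23.
Hasse bound: |23 − (23+1)| = |-1| = 1 ≤ 2√23 ≈ 9.5917 ✓.


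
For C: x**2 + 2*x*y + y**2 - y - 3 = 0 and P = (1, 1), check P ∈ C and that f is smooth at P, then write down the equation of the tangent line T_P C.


Tangent line at P: 4*x + 3*y - 7 = 0.

Step 1: f(1, 1) = 0, so P lies on C.
Step 2: partial derivatives
  f_x(x, y) = 2*x + 2*y, f_y(x, y) = 2*x + 2*y - 1.
  f_x(P) = 4, f_y(P) = 3 (gradient nonzero, so P is smooth).
Step 3: tangent line at P: 4·(x − 1) + 3·(y − 1) = 0.
Expanding: 4*x + 3*y - 7 = 0.


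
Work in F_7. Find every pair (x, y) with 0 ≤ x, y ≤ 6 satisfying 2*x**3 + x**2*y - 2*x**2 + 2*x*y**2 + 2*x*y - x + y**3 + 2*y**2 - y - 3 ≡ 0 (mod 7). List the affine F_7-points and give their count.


Affine F_7-points: {(1, 5), (2, 2), (2, 3), (3, 2), (6, 1)}; count = 5.

For each of the 49 pairs (x, y) ∈ F_7², evaluate f(x, y) mod 7. Record the zeros.
  x = 0: [0↦4, 1↦6, 2↦4, 3↦4, 4↦5, 5↦6, 6↦6]  zeros at y ∈ ∅
  x = 1: [0↦3, 1↦3, 2↦3, 3↦2, 4↦6, 5↦0, 6↦4]  zeros at y ∈ {5}
  x = 2: [0↦3, 1↦3, 2↦0, 3↦0, 4↦2, 5↦5, 6↦1]  zeros at y ∈ {2, 3}
  x = 3: [0↦2, 1↦4, 2↦0, 3↦3, 4↦5, 5↦5, 6↦2]  zeros at y ∈ {2}
  x = 4: [0↦5, 1↦4, 2↦1, 3↦2, 4↦6, 5↦5, 6↦5]  zeros at y ∈ ∅
  x = 5: [0↦3, 1↦1, 2↦1, 3↦2, 4↦3, 5↦3, 6↦1]  zeros at y ∈ ∅
  x = 6: [0↦1, 1↦0, 2↦5, 3↦1, 4↦1, 5↦4, 6↦2]  zeros at y ∈ {1}
Collecting zeros: affine points = {(1, 5), (2, 2), (2, 3), (3, 2), (6, 1)}.
Total count |C(F_7)_aff| = 5.


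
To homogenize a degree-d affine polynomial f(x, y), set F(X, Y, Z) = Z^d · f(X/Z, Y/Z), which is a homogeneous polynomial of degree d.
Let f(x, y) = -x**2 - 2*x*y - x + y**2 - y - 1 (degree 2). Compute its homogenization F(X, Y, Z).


F(X, Y, Z) = -X**2 - 2*X*Y - X*Z + Y**2 - Y*Z - Z**2

deg(f) = 2.
Substitute x = X/Z, y = Y/Z into f, then multiply by Z^2.
  monomial -1·x^2·y^0 ↦ -1·X^2·Y^0·Z^0.
  monomial -2·x^1·y^1 ↦ -2·X^1·Y^1·Z^0.
  monomial -1·x^1·y^0 ↦ -1·X^1·Y^0·Z^1.
  monomial 1·x^0·y^2 ↦ 1·X^0·Y^2·Z^0.
  monomial -1·x^0·y^1 ↦ -1·X^0·Y^1·Z^1.
  monomial -1·x^0·y^0 ↦ -1·X^0·Y^0·Z^2.
Collecting: F(X, Y, Z) = -X**2 - 2*X*Y - X*Z + Y**2 - Y*Z - Z**2.


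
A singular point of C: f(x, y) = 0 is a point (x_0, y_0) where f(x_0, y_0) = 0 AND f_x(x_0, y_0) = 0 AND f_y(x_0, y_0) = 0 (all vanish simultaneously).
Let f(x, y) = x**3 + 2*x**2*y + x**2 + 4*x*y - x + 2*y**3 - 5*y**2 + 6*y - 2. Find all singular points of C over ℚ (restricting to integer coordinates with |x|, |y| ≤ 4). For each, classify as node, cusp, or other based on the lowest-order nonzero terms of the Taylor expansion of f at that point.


Singular points: {(-1, 1)}; classification: cusp.

Compute partial derivatives:
  f_x = 3*x**2 + 4*x*y + 2*x + 4*y - 1.
  f_y = 2*x**2 + 4*x + 6*y**2 - 10*y + 6.
Scan x_0 ∈ {−4, ..., 4}. For each x_0, f_y(x_0, y) is a polynomial in y; find its integer roots y ∈ {−4, ..., 4}, then test f_x and f at those candidates.
  x = -4: f_y(-4, y) = 6*y**2 - 10*y + 22; no integer root y with |y| ≤ 4.
  x = -3: f_y(-3, y) = 6*y**2 - 10*y + 12; no integer root y with |y| ≤ 4.
  x = -2: f_y(-2, y) = 6*y**2 - 10*y + 6; no integer root y with |y| ≤ 4.
  x = -1: f_y(-1, y) = 6*y**2 - 10*y + 4; vanishes at y ∈ {1}. (-1, 1): f_x = 0, f = 0 — SINGULAR.
  x = 0: f_y(0, y) = 6*y**2 - 10*y + 6; no integer root y with |y| ≤ 4.
  x = 1: f_y(1, y) = 6*y**2 - 10*y + 12; no integer root y with |y| ≤ 4.
  x = 2: f_y(2, y) = 6*y**2 - 10*y + 22; no integer root y with |y| ≤ 4.
  x = 3: f_y(3, y) = 6*y**2 - 10*y + 36; no integer root y with |y| ≤ 4.
  x = 4: f_y(4, y) = 6*y**2 - 10*y + 54; no integer root y with |y| ≤ 4.
Only singular point on the grid: (-1, 1).
Classify: substitute x = -1 + u, y = 1 + v and expand: f = u**3 + 2*u**2*v + 2*v**3 + v**2.
No constant or linear terms (consistent with a singular point). Quadratic part: v**2. Cubic part: u**3 + 2*u**2*v + 2*v**3.
The quadratic part v**2 is a perfect square, so there is a single (double) tangent line v = 0, i.e. y = 1. Restricting the cubic part to that line (v = 0) leaves u**3 ≠ 0, so f is not divisible by v and the branch is v² ≈ -u**3 to lowest order — this is a cusp.
Classification: cusp.
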